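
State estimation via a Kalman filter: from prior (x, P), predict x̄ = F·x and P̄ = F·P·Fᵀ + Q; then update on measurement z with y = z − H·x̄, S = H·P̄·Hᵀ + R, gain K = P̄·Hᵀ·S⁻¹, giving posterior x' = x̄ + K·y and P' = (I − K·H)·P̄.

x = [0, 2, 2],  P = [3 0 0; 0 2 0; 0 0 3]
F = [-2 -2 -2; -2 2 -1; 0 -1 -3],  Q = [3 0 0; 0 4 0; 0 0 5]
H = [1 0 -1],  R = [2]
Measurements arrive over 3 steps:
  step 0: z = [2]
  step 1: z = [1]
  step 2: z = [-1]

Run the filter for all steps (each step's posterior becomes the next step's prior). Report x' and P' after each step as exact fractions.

step 0: x' = [-190/27, 64/27, -80/9], P' = [776/27 205/27 250/9; 205/27 704/27 65/9; 250/9 65/9 86/3]
step 1: x' = [7341/326, 8747/326, 7001/326], P' = [44461/326 38273/326 42811/326; 38273/326 579345/2282 265717/2282; 42811/326 265717/2282 292583/2282]
step 2: x' = [-760752/105797, -2331087/211594, -638853/105797], P' = [139380946/740579 204355561/740579 135348848/740579; 204355561/740579 1203691641/1481158 204300597/740579; 135348848/740579 204300597/740579 132793344/740579]

step 0: x̄ = F·x = [-8, 2, -8]
step 0: P̄ = F·P·Fᵀ + Q = [35 10 22; 10 27 5; 22 5 34]
step 0: y = z − H·x̄ = [2]
step 0: S = H·P̄·Hᵀ + R = [27]
step 0: K = P̄·Hᵀ·S⁻¹ = [13/27; 5/27; -4/9]
step 0: x' = x̄ + K·y = [-190/27, 64/27, -80/9]
step 0: P' = (I − K·H)·P̄ = [776/27 205/27 250/9; 205/27 704/27 65/9; 250/9 65/9 86/3]
step 1: x̄ = F·x = [244/9, 748/27, 656/27]
step 1: P̄ = F·P·Fᵀ + Q = [2033/3 1982/9 4174/9; 1982/9 7382/27 4849/27; 4174/9 4849/27 8975/27]
step 1: y = z − H·x̄ = [-49/27]
step 1: S = H·P̄·Hᵀ + R = [2282/27]
step 1: K = P̄·Hᵀ·S⁻¹ = [825/326; 1097/2282; 3547/2282]
step 1: x' = x̄ + K·y = [7341/326, 8747/326, 7001/326]
step 1: P' = (I − K·H)·P̄ = [44461/326 38273/326 42811/326; 38273/326 579345/2282 265717/2282; 42811/326 265717/2282 292583/2282]
step 2: x̄ = F·x = [-23089/163, -4189/326, -14875/163]
step 2: P̄ = F·P·Fᵀ + Q = [5702953/1141 389661/1141 3686904/1141; 389661/1141 1856551/2282 362179/1141; 3686904/1141 362179/1141 2409152/1141]
step 2: y = z − H·x̄ = [8051/163]
step 2: S = H·P̄·Hᵀ + R = [105797/163]
step 2: K = P̄·Hᵀ·S⁻¹ = [288007/105797; 3926/105797; 182536/105797]
step 2: x' = x̄ + K·y = [-760752/105797, -2331087/211594, -638853/105797]
step 2: P' = (I − K·H)·P̄ = [139380946/740579 204355561/740579 135348848/740579; 204355561/740579 1203691641/1481158 204300597/740579; 135348848/740579 204300597/740579 132793344/740579]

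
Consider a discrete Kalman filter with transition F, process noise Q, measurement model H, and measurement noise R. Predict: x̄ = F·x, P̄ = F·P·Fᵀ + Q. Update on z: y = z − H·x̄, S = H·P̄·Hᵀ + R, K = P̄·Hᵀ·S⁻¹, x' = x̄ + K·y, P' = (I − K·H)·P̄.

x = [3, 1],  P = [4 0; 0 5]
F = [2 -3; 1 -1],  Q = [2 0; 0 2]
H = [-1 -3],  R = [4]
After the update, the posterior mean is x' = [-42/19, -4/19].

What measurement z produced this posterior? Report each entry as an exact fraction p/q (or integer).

x̄ = F·x = [3, 2]
P̄ = F·P·Fᵀ + Q = [63 23; 23 11]
S = H·P̄·Hᵀ + R = [304]
K = P̄·Hᵀ·S⁻¹ = [-33/76; -7/38]
x' − x̄ = [-99/19, -42/19] = K·y
y = (KᵀK)⁻¹·Kᵀ·(x' − x̄) = [12]
z = y + H·x̄ = [12] + [-9] = [3]

z = [3]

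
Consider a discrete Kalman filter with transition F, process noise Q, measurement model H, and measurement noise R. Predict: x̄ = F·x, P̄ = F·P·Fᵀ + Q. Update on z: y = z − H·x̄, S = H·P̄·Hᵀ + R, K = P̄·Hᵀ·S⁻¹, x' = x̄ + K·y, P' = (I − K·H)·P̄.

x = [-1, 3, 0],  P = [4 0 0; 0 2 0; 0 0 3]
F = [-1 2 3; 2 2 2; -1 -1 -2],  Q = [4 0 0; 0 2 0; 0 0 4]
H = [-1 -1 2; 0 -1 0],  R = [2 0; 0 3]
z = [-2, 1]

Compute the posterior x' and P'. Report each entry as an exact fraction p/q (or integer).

x̄ = F·x = [7, 4, -2]
P̄ = F·P·Fᵀ + Q = [43 18 -18; 18 38 -24; -18 -24 22]
y = z − H·x̄ = [13, 5]
S = H·P̄·Hᵀ + R = [375 104; 104 41]
K = P̄·Hᵀ·S⁻¹ = [-2105/4559 3338/4559; -312/4559 -3434/4559; 1030/4559 56/4559]
x' = x̄ + K·y = [21238/4559, -2990/4559, 4552/4559]
P' = (I − K·H)·P̄ = [51936/4559 -10014/4559 18856/4559; -10014/4559 10302/4559 -168/4559; 18856/4559 -168/4559 10374/4559]

x' = [21238/4559, -2990/4559, 4552/4559]
P' = [51936/4559 -10014/4559 18856/4559; -10014/4559 10302/4559 -168/4559; 18856/4559 -168/4559 10374/4559]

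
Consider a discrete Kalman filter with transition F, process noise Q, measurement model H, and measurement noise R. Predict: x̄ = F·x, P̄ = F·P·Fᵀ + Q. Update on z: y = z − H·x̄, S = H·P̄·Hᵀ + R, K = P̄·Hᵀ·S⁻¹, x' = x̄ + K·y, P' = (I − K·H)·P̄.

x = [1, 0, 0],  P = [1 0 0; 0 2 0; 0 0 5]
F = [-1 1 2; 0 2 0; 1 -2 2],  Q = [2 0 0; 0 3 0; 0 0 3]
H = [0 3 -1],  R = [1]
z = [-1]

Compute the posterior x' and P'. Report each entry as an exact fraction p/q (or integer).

x' = [-1, 0, 1]
P' = [499/20 281/60 211/15; 281/60 299/180 214/45; 211/15 214/45 656/45]

x̄ = F·x = [-1, 0, 1]
P̄ = F·P·Fᵀ + Q = [25 4 15; 4 11 -8; 15 -8 32]
y = z − H·x̄ = [0]
S = H·P̄·Hᵀ + R = [180]
K = P̄·Hᵀ·S⁻¹ = [-1/60; 41/180; -14/45]
x' = x̄ + K·y = [-1, 0, 1]
P' = (I − K·H)·P̄ = [499/20 281/60 211/15; 281/60 299/180 214/45; 211/15 214/45 656/45]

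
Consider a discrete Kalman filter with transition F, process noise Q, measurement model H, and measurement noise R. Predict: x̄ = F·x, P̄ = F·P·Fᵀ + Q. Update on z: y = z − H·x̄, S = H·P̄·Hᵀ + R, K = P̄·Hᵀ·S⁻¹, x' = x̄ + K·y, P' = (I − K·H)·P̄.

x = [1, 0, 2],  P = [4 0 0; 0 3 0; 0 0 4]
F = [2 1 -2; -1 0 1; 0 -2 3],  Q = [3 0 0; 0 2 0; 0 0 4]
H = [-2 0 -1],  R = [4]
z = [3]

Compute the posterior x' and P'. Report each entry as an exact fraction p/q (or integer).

x̄ = F·x = [-2, 1, 6]
P̄ = F·P·Fᵀ + Q = [38 -16 -30; -16 10 12; -30 12 52]
y = z − H·x̄ = [5]
S = H·P̄·Hᵀ + R = [88]
K = P̄·Hᵀ·S⁻¹ = [-23/44; 5/22; 1/11]
x' = x̄ + K·y = [-203/44, 47/22, 71/11]
P' = (I − K·H)·P̄ = [307/22 -61/11 -284/11; -61/11 60/11 112/11; -284/11 112/11 564/11]

x' = [-203/44, 47/22, 71/11]
P' = [307/22 -61/11 -284/11; -61/11 60/11 112/11; -284/11 112/11 564/11]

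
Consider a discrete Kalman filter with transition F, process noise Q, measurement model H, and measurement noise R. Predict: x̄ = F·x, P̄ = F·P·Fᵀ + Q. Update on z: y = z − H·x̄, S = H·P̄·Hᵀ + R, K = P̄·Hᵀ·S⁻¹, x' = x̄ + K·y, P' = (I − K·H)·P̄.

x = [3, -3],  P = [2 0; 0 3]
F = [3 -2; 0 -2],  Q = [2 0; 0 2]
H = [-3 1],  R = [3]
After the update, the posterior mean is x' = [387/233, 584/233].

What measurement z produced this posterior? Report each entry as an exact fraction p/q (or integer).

x̄ = F·x = [15, 6]
P̄ = F·P·Fᵀ + Q = [32 12; 12 14]
S = H·P̄·Hᵀ + R = [233]
K = P̄·Hᵀ·S⁻¹ = [-84/233; -22/233]
x' − x̄ = [-3108/233, -814/233] = K·y
y = (KᵀK)⁻¹·Kᵀ·(x' − x̄) = [37]
z = y + H·x̄ = [37] + [-39] = [-2]

z = [-2]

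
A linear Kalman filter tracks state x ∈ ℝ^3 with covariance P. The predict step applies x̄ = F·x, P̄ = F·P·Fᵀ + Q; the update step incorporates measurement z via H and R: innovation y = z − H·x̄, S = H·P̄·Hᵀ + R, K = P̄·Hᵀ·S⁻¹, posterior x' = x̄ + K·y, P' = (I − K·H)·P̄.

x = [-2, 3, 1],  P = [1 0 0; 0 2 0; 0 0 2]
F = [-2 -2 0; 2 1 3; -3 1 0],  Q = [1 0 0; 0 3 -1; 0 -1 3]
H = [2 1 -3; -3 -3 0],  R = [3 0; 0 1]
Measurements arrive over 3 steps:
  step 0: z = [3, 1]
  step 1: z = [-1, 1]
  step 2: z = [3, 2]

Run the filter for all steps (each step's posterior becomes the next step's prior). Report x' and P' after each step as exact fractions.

step 0: x' = [-12875/13249, 9097/13249, -15271/13249], P' = [156658/13249 -156431/13249 51848/13249; -156431/13249 157666/13249 -51304/13249; 51848/13249 -51304/13249 43233/26498]
step 1: x' = [1104624302/1379570801, -1623384687/1379570801, 586569038/1379570801], P' = [3791863527/2759141602 -1878391143/1379570801 1318070105/2759141602; -1878391143/1379570801 2010660474/1379570801 -607759274/1379570801; 1318070105/2759141602 -607759274/1379570801 1391528755/2759141602]
step 2: x' = [19263842721038/38251600324459, -43543721825212/38251600324459, -39507713963852/38251600324459], P' = [51697925881845/38251600324459 -51228952843221/38251600324459 17723550457967/38251600324459; -51228952843221/38251600324459 54912777280782/38251600324459 -16321187941378/38251600324459; 17723550457967/38251600324459 -16321187941378/38251600324459 18874657973162/38251600324459]

step 0: x̄ = F·x = [-2, 2, 9]
step 0: P̄ = F·P·Fᵀ + Q = [13 -8 2; -8 27 -5; 2 -5 14]
step 0: y = z − H·x̄ = [32, 1]
step 0: S = H·P̄·Hᵀ + R = [182 -114; -114 217]
step 0: K = P̄·Hᵀ·S⁻¹ = [447/13249 -681/13249; -428/13249 -3705/13249; -8305/26498 -1632/13249]
step 0: x' = x̄ + K·y = [-12875/13249, 9097/13249, -15271/13249]
step 0: P' = (I − K·H)·P̄ = [156658/13249 -156431/13249 51848/13249; -156431/13249 157666/13249 -51304/13249; 51848/13249 -51304/13249 43233/26498]
step 1: x̄ = F·x = [7556/13249, -62466/13249, 47722/13249]
step 1: P̄ = F·P·Fᵀ + Q = [19097/13249 -6642/13249 -1108/13249; -6642/13249 1414443/26498 -1259644/13249; -1108/13249 -1259644/13249 2545921/13249]
step 1: y = z − H·x̄ = [177271/13249, -151481/13249]
step 1: S = H·P̄·Hᵀ + R = [62562475/26498 -27046473/26498; -27046473/26498 12861119/26498]
step 1: K = P̄·Hᵀ·S⁻¹ = [-42421849/2759141602 -105243723/2759141602; 25718670/1379570801 -396807993/1379570801; -917988201/2759141602 -307654671/2759141602]
step 1: x' = x̄ + K·y = [1104624302/1379570801, -1623384687/1379570801, 586569038/1379570801]
step 1: P' = (I − K·H)·P̄ = [3791863527/2759141602 -1878391143/1379570801 1318070105/2759141602; -1878391143/1379570801 2010660474/1379570801 -607759274/1379570801; 1318070105/2759141602 -607759274/1379570801 1391528755/2759141602]
step 2: x̄ = F·x = [1037520770/1379570801, 2345571031/1379570801, -4937257593/1379570801]
step 2: P̄ = F·P·Fᵀ + Q = [1978810607/1379570801 -642355815/1379570801 -159294939/1379570801; -642355815/1379570801 33486559485/2759141602 -33241406119/2759141602; -159294939/1379570801 -33241406119/2759141602 68966211213/2759141602]
step 2: y = z − H·x̄ = [-15093672947/1379570801, 12908417005/1379570801]
step 2: S = H·P̄·Hᵀ + R = [438211519397/1379570801 -207341482521/1379570801; -207341482521/1379570801 316631958553/2759141602]
step 2: K = P̄·Hᵀ·S⁻¹ = [-334584151144/38251600324459 -1406919115872/38251600324459; 472811806158/38251600324459 -11051473312683/38251600324459; -12499353648310/38251600324459 -4207087549767/38251600324459]
step 2: x' = x̄ + K·y = [19263842721038/38251600324459, -43543721825212/38251600324459, -39507713963852/38251600324459]
step 2: P' = (I − K·H)·P̄ = [51697925881845/38251600324459 -51228952843221/38251600324459 17723550457967/38251600324459; -51228952843221/38251600324459 54912777280782/38251600324459 -16321187941378/38251600324459; 17723550457967/38251600324459 -16321187941378/38251600324459 18874657973162/38251600324459]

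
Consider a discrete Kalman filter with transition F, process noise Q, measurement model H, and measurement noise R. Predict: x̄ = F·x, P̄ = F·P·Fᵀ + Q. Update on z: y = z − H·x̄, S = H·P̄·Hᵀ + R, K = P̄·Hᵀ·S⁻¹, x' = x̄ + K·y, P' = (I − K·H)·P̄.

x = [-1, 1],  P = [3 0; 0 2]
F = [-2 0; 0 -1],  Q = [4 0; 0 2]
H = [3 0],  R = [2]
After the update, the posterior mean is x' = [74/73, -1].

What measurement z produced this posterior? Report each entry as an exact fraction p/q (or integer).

z = [3]

x̄ = F·x = [2, -1]
P̄ = F·P·Fᵀ + Q = [16 0; 0 4]
S = H·P̄·Hᵀ + R = [146]
K = P̄·Hᵀ·S⁻¹ = [24/73; 0]
x' − x̄ = [-72/73, 0] = K·y
y = (KᵀK)⁻¹·Kᵀ·(x' − x̄) = [-3]
z = y + H·x̄ = [-3] + [6] = [3]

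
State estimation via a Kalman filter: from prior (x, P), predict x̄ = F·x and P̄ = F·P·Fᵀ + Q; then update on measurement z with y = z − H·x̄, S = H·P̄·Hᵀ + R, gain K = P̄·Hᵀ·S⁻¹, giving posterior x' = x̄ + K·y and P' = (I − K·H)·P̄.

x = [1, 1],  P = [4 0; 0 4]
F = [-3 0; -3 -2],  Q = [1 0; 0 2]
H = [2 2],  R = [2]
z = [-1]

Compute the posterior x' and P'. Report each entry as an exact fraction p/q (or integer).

x̄ = F·x = [-3, -5]
P̄ = F·P·Fᵀ + Q = [37 36; 36 54]
y = z − H·x̄ = [15]
S = H·P̄·Hᵀ + R = [654]
K = P̄·Hᵀ·S⁻¹ = [73/327; 30/109]
x' = x̄ + K·y = [38/109, -95/109]
P' = (I − K·H)·P̄ = [1441/327 -456/109; -456/109 486/109]

x' = [38/109, -95/109]
P' = [1441/327 -456/109; -456/109 486/109]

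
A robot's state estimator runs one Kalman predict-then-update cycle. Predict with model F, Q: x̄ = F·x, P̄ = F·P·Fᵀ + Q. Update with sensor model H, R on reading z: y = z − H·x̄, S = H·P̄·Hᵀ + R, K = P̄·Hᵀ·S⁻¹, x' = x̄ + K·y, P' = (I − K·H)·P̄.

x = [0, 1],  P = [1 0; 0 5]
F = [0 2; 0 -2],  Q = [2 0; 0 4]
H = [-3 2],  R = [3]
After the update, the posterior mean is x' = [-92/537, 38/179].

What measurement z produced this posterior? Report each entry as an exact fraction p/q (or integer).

x̄ = F·x = [2, -2]
P̄ = F·P·Fᵀ + Q = [22 -20; -20 24]
S = H·P̄·Hᵀ + R = [537]
K = P̄·Hᵀ·S⁻¹ = [-106/537; 36/179]
x' − x̄ = [-1166/537, 396/179] = K·y
y = (KᵀK)⁻¹·Kᵀ·(x' − x̄) = [11]
z = y + H·x̄ = [11] + [-10] = [1]

z = [1]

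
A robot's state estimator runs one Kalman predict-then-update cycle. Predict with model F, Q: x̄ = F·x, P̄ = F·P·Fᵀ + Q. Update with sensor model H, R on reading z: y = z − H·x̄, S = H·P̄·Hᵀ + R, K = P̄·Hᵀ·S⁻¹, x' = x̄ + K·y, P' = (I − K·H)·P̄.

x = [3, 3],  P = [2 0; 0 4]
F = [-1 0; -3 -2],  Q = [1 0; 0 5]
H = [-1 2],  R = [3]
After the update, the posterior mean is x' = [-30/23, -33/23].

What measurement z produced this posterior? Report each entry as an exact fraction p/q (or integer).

x̄ = F·x = [-3, -15]
P̄ = F·P·Fᵀ + Q = [3 6; 6 39]
S = H·P̄·Hᵀ + R = [138]
K = P̄·Hᵀ·S⁻¹ = [3/46; 12/23]
x' − x̄ = [39/23, 312/23] = K·y
y = (KᵀK)⁻¹·Kᵀ·(x' − x̄) = [26]
z = y + H·x̄ = [26] + [-27] = [-1]

z = [-1]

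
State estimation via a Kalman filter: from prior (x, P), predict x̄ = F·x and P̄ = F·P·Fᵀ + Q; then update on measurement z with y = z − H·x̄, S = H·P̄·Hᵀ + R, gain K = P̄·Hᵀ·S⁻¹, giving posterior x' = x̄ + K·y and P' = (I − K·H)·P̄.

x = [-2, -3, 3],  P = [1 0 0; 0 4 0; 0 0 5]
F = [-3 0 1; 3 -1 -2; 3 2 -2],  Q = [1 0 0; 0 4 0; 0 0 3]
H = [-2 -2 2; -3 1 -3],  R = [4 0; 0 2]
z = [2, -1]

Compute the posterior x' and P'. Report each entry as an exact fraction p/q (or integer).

x' = [10619/6768, -33419/6768, -3185/1128]
P' = [23029/6768 -60709/6768 -7015/1128; -60709/6768 174709/6768 19591/1128; -7015/1128 19591/1128 2253/188]

x̄ = F·x = [9, -9, -18]
P̄ = F·P·Fᵀ + Q = [15 -19 -19; -19 37 21; -19 21 48]
y = z − H·x̄ = [38, -19]
S = H·P̄·Hᵀ + R = [236 -180; -180 252]
K = P̄·Hᵀ·S⁻¹ = [-245/752 -1763/6768; 197/752 2099/6768; 157/376 41/1128]
x' = x̄ + K·y = [10619/6768, -33419/6768, -3185/1128]
P' = (I − K·H)·P̄ = [23029/6768 -60709/6768 -7015/1128; -60709/6768 174709/6768 19591/1128; -7015/1128 19591/1128 2253/188]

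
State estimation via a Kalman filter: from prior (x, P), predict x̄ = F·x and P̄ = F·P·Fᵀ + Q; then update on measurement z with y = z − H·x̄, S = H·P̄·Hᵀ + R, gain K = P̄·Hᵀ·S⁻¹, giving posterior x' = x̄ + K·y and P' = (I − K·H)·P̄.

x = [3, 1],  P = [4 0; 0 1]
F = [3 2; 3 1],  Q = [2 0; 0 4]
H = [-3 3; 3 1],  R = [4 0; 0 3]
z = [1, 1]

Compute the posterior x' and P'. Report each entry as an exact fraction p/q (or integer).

x̄ = F·x = [11, 10]
P̄ = F·P·Fᵀ + Q = [42 38; 38 41]
y = z − H·x̄ = [4, -42]
S = H·P̄·Hᵀ + R = [67 -27; -27 650]
K = P̄·Hᵀ·S⁻¹ = [-3372/42821 10664/42821; 10035/42821 10628/42821]
x' = x̄ + K·y = [9655/42821, 21974/42821]
P' = (I − K·H)·P̄ = [9122/42821 4626/42821; 4626/42821 18006/42821]

x' = [9655/42821, 21974/42821]
P' = [9122/42821 4626/42821; 4626/42821 18006/42821]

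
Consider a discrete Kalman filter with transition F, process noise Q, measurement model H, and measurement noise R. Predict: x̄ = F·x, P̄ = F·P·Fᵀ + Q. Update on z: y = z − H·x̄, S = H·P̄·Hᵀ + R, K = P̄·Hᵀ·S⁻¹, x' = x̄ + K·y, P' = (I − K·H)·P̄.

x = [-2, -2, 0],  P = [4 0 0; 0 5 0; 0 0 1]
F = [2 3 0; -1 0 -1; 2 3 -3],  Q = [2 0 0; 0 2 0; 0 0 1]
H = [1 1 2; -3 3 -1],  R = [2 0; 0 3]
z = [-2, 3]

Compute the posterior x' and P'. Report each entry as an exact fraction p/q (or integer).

x̄ = F·x = [-10, 2, -10]
P̄ = F·P·Fᵀ + Q = [63 -8 61; -8 7 -5; 61 -5 71]
y = z − H·x̄ = [26, -43]
S = H·P̄·Hᵀ + R = [564 -762; -762 1244]
K = P̄·Hᵀ·S⁻¹ = [950/10081 -3277/20162; 6104/30243 3303/20162; 6889/20162 -70/10081]
x' = x̄ + K·y = [-11309/20162, 12293/60486, -8243/10081]
P' = (I − K·H)·P̄ = [18004/10081 11727/10081 -27831/20162; 11727/10081 31120/30243 -18031/20162; -27831/20162 -18031/20162 14910/10081]

x' = [-11309/20162, 12293/60486, -8243/10081]
P' = [18004/10081 11727/10081 -27831/20162; 11727/10081 31120/30243 -18031/20162; -27831/20162 -18031/20162 14910/10081]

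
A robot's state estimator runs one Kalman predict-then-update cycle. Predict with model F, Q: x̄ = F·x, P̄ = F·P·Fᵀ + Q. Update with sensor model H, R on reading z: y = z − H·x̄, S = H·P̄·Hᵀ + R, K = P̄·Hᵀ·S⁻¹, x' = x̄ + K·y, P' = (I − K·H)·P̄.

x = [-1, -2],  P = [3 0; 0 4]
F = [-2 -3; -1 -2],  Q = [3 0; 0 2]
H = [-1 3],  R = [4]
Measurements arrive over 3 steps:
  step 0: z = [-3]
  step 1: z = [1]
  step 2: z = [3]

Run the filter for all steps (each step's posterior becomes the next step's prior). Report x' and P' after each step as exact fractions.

step 0: x' = [61/32, -5/32], P' = [1743/64 633/64; 633/64 255/64]
step 1: x' = [-2021/4718, 795/4718], P' = [524331/9436 189825/9436; 189825/9436 72371/9436]
step 2: x' = [5648449/1275260, 3138719/1275260], P' = [155505711/2550520 56342061/2550520; 56342061/2550520 21399751/2550520]

step 0: x̄ = F·x = [8, 5]
step 0: P̄ = F·P·Fᵀ + Q = [51 30; 30 21]
step 0: y = z − H·x̄ = [-10]
step 0: S = H·P̄·Hᵀ + R = [64]
step 0: K = P̄·Hᵀ·S⁻¹ = [39/64; 33/64]
step 0: x' = x̄ + K·y = [61/32, -5/32]
step 0: P' = (I − K·H)·P̄ = [1743/64 633/64; 633/64 255/64]
step 1: x̄ = F·x = [-107/32, -51/32]
step 1: P̄ = F·P·Fᵀ + Q = [17055/64 9447/64; 9447/64 5423/64]
step 1: y = z − H·x̄ = [39/16]
step 1: S = H·P̄·Hᵀ + R = [2359/16]
step 1: K = P̄·Hᵀ·S⁻¹ = [5643/4718; 3411/4718]
step 1: x' = x̄ + K·y = [-2021/4718, 795/4718]
step 1: P' = (I − K·H)·P̄ = [524331/9436 189825/9436; 189825/9436 72371/9436]
step 2: x̄ = F·x = [1657/4718, 431/4718]
step 2: P̄ = F·P·Fᵀ + Q = [5054871/9436 2811663/9436; 2811663/9436 1591987/9436]
step 2: y = z − H·x̄ = [1037/337]
step 2: S = H·P̄·Hᵀ + R = [91090/337]
step 2: K = P̄·Hᵀ·S⁻¹ = [241437/182180; 140307/182180]
step 2: x' = x̄ + K·y = [5648449/1275260, 3138719/1275260]
step 2: P' = (I − K·H)·P̄ = [155505711/2550520 56342061/2550520; 56342061/2550520 21399751/2550520]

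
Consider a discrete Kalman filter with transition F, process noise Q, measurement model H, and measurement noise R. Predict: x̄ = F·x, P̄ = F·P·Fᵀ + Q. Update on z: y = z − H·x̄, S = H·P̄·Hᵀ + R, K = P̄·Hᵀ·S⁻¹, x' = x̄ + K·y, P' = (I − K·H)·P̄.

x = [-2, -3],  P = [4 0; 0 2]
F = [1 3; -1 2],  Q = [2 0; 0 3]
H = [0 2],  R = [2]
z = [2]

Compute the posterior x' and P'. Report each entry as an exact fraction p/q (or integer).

x̄ = F·x = [-11, -4]
P̄ = F·P·Fᵀ + Q = [24 8; 8 15]
y = z − H·x̄ = [10]
S = H·P̄·Hᵀ + R = [62]
K = P̄·Hᵀ·S⁻¹ = [8/31; 15/31]
x' = x̄ + K·y = [-261/31, 26/31]
P' = (I − K·H)·P̄ = [616/31 8/31; 8/31 15/31]

x' = [-261/31, 26/31]
P' = [616/31 8/31; 8/31 15/31]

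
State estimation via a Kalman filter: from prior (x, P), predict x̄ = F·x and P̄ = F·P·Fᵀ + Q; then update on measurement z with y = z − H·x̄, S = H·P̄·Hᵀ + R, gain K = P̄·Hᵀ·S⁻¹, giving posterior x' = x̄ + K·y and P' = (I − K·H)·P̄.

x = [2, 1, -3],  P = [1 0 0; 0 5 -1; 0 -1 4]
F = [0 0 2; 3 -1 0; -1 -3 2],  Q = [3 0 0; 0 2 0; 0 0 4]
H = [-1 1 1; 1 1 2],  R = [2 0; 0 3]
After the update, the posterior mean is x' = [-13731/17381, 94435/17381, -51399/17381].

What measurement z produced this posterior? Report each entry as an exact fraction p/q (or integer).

x̄ = F·x = [-6, 5, -11]
P̄ = F·P·Fᵀ + Q = [19 2 22; 2 16 14; 22 14 78]
S = H·P̄·Hᵀ + R = [95 173; 173 498]
K = P̄·Hᵀ·S⁻¹ = [-8755/17381 5310/17381; 5986/17381 -474/17381; 1644/17381 6130/17381]
x' − x̄ = [90555/17381, 7530/17381, 139792/17381] = K·y
y = (KᵀK)⁻¹·Kᵀ·(x' − x̄) = [3, 22]
z = y + H·x̄ = [3, 22] + [0, -23] = [3, -1]

z = [3, -1]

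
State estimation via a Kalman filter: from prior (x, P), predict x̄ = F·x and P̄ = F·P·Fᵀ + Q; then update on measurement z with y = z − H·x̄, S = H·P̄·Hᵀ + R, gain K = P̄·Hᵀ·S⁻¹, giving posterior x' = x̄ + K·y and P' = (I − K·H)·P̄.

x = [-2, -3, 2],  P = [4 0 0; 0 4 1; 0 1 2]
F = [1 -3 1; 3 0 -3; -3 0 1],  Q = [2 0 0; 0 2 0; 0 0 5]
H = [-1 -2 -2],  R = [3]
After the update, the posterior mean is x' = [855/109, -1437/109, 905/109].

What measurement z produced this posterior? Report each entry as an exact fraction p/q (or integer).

x̄ = F·x = [9, -12, 8]
P̄ = F·P·Fᵀ + Q = [38 15 -13; 15 56 -42; -13 -42 43]
S = H·P̄·Hᵀ + R = [109]
K = P̄·Hᵀ·S⁻¹ = [-42/109; -43/109; 11/109]
x' − x̄ = [-126/109, -129/109, 33/109] = K·y
y = (KᵀK)⁻¹·Kᵀ·(x' − x̄) = [3]
z = y + H·x̄ = [3] + [-1] = [2]

z = [2]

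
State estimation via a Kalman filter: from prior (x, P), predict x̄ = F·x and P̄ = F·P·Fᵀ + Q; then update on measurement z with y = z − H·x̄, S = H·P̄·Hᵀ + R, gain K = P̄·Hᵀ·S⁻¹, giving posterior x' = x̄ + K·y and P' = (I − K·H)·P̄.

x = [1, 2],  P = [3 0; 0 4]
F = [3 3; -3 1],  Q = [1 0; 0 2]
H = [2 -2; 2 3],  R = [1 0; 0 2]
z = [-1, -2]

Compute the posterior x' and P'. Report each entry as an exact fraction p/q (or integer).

x' = [-127618/190091, -36272/190091]
P' = [32207/190091 3744/190091; 3744/190091 22710/190091]

x̄ = F·x = [9, -1]
P̄ = F·P·Fᵀ + Q = [64 -15; -15 33]
y = z − H·x̄ = [-21, -17]
S = H·P̄·Hᵀ + R = [509 28; 28 375]
K = P̄·Hᵀ·S⁻¹ = [56926/190091 37823/190091; -37932/190091 37809/190091]
x' = x̄ + K·y = [-127618/190091, -36272/190091]
P' = (I − K·H)·P̄ = [32207/190091 3744/190091; 3744/190091 22710/190091]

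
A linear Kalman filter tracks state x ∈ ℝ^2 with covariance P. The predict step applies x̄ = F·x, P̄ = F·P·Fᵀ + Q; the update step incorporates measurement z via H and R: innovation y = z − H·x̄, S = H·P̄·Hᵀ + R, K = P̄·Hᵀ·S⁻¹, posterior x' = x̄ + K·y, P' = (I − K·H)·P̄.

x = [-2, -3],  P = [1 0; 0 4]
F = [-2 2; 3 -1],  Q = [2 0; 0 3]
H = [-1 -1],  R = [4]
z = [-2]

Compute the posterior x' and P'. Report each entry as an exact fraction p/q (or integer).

x̄ = F·x = [-2, -3]
P̄ = F·P·Fᵀ + Q = [22 -14; -14 16]
y = z − H·x̄ = [-7]
S = H·P̄·Hᵀ + R = [14]
K = P̄·Hᵀ·S⁻¹ = [-4/7; -1/7]
x' = x̄ + K·y = [2, -2]
P' = (I − K·H)·P̄ = [122/7 -106/7; -106/7 110/7]

x' = [2, -2]
P' = [122/7 -106/7; -106/7 110/7]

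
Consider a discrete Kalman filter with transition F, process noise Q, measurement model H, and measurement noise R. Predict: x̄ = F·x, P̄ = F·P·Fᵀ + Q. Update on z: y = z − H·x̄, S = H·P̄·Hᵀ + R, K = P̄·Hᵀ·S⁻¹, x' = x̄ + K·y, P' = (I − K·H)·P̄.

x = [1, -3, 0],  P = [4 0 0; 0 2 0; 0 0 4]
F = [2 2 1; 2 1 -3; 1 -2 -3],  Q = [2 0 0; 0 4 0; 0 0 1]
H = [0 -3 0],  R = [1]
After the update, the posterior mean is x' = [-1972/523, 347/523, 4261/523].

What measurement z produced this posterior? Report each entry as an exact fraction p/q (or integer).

x̄ = F·x = [-4, -1, 7]
P̄ = F·P·Fᵀ + Q = [30 8 -12; 8 58 40; -12 40 49]
S = H·P̄·Hᵀ + R = [523]
K = P̄·Hᵀ·S⁻¹ = [-24/523; -174/523; -120/523]
x' − x̄ = [120/523, 870/523, 600/523] = K·y
y = (KᵀK)⁻¹·Kᵀ·(x' − x̄) = [-5]
z = y + H·x̄ = [-5] + [3] = [-2]

z = [-2]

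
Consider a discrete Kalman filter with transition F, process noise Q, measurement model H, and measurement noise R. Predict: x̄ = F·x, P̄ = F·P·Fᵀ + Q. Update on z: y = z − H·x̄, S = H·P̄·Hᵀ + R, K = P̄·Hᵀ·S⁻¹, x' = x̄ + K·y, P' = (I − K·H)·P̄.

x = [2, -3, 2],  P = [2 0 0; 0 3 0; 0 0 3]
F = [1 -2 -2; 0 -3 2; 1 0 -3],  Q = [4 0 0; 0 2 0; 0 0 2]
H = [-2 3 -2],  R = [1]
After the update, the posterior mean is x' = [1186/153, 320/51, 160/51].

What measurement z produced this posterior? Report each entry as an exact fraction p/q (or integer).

x̄ = F·x = [4, 13, -4]
P̄ = F·P·Fᵀ + Q = [30 6 20; 6 41 -18; 20 -18 31]
S = H·P̄·Hᵀ + R = [918]
K = P̄·Hᵀ·S⁻¹ = [-41/459; 49/306; -26/153]
x' − x̄ = [574/153, -343/51, 364/51] = K·y
y = (KᵀK)⁻¹·Kᵀ·(x' − x̄) = [-42]
z = y + H·x̄ = [-42] + [39] = [-3]

z = [-3]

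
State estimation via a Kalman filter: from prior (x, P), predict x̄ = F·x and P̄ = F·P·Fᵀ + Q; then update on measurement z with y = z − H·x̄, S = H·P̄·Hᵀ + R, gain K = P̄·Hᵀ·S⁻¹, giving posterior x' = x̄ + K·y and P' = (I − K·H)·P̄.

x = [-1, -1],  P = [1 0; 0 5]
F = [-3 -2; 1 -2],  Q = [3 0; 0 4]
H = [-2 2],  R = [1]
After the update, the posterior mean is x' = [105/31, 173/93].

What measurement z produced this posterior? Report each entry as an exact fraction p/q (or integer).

x̄ = F·x = [5, 1]
P̄ = F·P·Fᵀ + Q = [32 17; 17 25]
S = H·P̄·Hᵀ + R = [93]
K = P̄·Hᵀ·S⁻¹ = [-10/31; 16/93]
x' − x̄ = [-50/31, 80/93] = K·y
y = (KᵀK)⁻¹·Kᵀ·(x' − x̄) = [5]
z = y + H·x̄ = [5] + [-8] = [-3]

z = [-3]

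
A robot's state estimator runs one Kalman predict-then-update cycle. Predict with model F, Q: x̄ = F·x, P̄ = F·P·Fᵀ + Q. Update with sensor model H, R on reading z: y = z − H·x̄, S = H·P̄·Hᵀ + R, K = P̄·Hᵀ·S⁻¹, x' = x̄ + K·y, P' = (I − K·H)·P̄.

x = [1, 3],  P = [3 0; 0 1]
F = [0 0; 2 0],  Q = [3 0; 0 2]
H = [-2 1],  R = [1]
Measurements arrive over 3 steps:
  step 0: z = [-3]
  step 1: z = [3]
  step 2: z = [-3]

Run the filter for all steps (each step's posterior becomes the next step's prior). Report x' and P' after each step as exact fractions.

step 0: x̄ = F·x = [0, 2]
step 0: P̄ = F·P·Fᵀ + Q = [3 0; 0 14]
step 0: y = z − H·x̄ = [-5]
step 0: S = H·P̄·Hᵀ + R = [27]
step 0: K = P̄·Hᵀ·S⁻¹ = [-2/9; 14/27]
step 0: x' = x̄ + K·y = [10/9, -16/27]
step 0: P' = (I − K·H)·P̄ = [5/3 28/9; 28/9 182/27]
step 1: x̄ = F·x = [0, 20/9]
step 1: P̄ = F·P·Fᵀ + Q = [3 0; 0 26/3]
step 1: y = z − H·x̄ = [7/9]
step 1: S = H·P̄·Hᵀ + R = [65/3]
step 1: K = P̄·Hᵀ·S⁻¹ = [-18/65; 2/5]
step 1: x' = x̄ + K·y = [-14/65, 38/15]
step 1: P' = (I − K·H)·P̄ = [87/65 12/5; 12/5 26/5]
step 2: x̄ = F·x = [0, -28/65]
step 2: P̄ = F·P·Fᵀ + Q = [3 0; 0 478/65]
step 2: y = z − H·x̄ = [-167/65]
step 2: S = H·P̄·Hᵀ + R = [1323/65]
step 2: K = P̄·Hᵀ·S⁻¹ = [-130/441; 478/1323]
step 2: x' = x̄ + K·y = [334/441, -1798/1323]
step 2: P' = (I − K·H)·P̄ = [181/147 956/441; 956/441 6214/1323]

step 0: x' = [10/9, -16/27], P' = [5/3 28/9; 28/9 182/27]
step 1: x' = [-14/65, 38/15], P' = [87/65 12/5; 12/5 26/5]
step 2: x' = [334/441, -1798/1323], P' = [181/147 956/441; 956/441 6214/1323]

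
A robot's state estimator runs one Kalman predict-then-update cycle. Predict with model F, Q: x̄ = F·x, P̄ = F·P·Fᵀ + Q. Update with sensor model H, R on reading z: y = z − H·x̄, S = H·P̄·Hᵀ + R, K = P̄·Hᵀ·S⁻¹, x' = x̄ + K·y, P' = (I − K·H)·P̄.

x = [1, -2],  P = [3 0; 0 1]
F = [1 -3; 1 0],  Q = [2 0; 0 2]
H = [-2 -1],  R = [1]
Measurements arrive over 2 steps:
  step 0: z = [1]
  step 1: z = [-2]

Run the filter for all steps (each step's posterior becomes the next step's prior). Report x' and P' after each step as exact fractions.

step 0: x̄ = F·x = [7, 1]
step 0: P̄ = F·P·Fᵀ + Q = [14 3; 3 5]
step 0: y = z − H·x̄ = [16]
step 0: S = H·P̄·Hᵀ + R = [74]
step 0: K = P̄·Hᵀ·S⁻¹ = [-31/74; -11/74]
step 0: x' = x̄ + K·y = [11/37, -51/37]
step 0: P' = (I − K·H)·P̄ = [75/74 -119/74; -119/74 249/74]
step 1: x̄ = F·x = [164/37, 11/37]
step 1: P̄ = F·P·Fᵀ + Q = [1589/37 216/37; 216/37 223/74]
step 1: y = z − H·x̄ = [265/37]
step 1: S = H·P̄·Hᵀ + R = [14737/74]
step 1: K = P̄·Hᵀ·S⁻¹ = [-6788/14737; -1087/14737]
step 1: x' = x̄ + K·y = [16704/14737, -3404/14737]
step 1: P' = (I − K·H)·P̄ = [10233/14737 -13678/14737; -13678/14737 28443/14737]

step 0: x' = [11/37, -51/37], P' = [75/74 -119/74; -119/74 249/74]
step 1: x' = [16704/14737, -3404/14737], P' = [10233/14737 -13678/14737; -13678/14737 28443/14737]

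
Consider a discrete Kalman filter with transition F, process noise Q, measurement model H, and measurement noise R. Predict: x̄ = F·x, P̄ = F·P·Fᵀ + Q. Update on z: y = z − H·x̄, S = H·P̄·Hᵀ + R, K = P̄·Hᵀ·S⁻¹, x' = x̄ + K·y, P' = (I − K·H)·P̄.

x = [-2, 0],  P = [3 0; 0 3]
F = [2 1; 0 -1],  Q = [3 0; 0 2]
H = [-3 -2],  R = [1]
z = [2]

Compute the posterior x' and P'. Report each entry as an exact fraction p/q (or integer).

x̄ = F·x = [-4, 0]
P̄ = F·P·Fᵀ + Q = [18 -3; -3 5]
y = z − H·x̄ = [-10]
S = H·P̄·Hᵀ + R = [147]
K = P̄·Hᵀ·S⁻¹ = [-16/49; -1/147]
x' = x̄ + K·y = [-36/49, 10/147]
P' = (I − K·H)·P̄ = [114/49 -163/49; -163/49 734/147]

x' = [-36/49, 10/147]
P' = [114/49 -163/49; -163/49 734/147]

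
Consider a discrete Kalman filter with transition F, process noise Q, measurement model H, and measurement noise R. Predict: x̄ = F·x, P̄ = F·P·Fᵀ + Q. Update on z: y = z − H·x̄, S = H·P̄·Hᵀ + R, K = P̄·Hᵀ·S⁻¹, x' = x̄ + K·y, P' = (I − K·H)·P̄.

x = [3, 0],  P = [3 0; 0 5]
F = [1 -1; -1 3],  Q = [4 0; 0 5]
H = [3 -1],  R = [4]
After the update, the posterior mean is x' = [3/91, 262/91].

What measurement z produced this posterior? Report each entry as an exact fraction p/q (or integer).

z = [-3]

x̄ = F·x = [3, -3]
P̄ = F·P·Fᵀ + Q = [12 -18; -18 53]
S = H·P̄·Hᵀ + R = [273]
K = P̄·Hᵀ·S⁻¹ = [18/91; -107/273]
x' − x̄ = [-270/91, 535/91] = K·y
y = (KᵀK)⁻¹·Kᵀ·(x' − x̄) = [-15]
z = y + H·x̄ = [-15] + [12] = [-3]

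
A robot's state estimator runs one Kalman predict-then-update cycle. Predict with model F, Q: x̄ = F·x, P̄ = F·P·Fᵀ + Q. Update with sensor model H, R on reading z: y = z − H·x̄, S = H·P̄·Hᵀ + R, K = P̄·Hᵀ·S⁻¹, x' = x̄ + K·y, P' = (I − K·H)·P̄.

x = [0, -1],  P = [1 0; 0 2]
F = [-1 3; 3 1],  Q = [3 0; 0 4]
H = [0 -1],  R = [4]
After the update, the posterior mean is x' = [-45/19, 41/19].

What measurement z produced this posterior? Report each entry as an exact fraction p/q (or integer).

z = [-3]

x̄ = F·x = [-3, -1]
P̄ = F·P·Fᵀ + Q = [22 3; 3 15]
S = H·P̄·Hᵀ + R = [19]
K = P̄·Hᵀ·S⁻¹ = [-3/19; -15/19]
x' − x̄ = [12/19, 60/19] = K·y
y = (KᵀK)⁻¹·Kᵀ·(x' − x̄) = [-4]
z = y + H·x̄ = [-4] + [1] = [-3]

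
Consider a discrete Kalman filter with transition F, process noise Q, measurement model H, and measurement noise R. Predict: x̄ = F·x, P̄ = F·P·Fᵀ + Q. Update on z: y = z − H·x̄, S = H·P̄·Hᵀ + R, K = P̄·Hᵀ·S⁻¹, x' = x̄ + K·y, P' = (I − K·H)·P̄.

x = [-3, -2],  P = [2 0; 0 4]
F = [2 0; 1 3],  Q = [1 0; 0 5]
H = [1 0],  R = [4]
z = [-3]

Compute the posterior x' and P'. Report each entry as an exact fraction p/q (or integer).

x̄ = F·x = [-6, -9]
P̄ = F·P·Fᵀ + Q = [9 4; 4 43]
y = z − H·x̄ = [3]
S = H·P̄·Hᵀ + R = [13]
K = P̄·Hᵀ·S⁻¹ = [9/13; 4/13]
x' = x̄ + K·y = [-51/13, -105/13]
P' = (I − K·H)·P̄ = [36/13 16/13; 16/13 543/13]

x' = [-51/13, -105/13]
P' = [36/13 16/13; 16/13 543/13]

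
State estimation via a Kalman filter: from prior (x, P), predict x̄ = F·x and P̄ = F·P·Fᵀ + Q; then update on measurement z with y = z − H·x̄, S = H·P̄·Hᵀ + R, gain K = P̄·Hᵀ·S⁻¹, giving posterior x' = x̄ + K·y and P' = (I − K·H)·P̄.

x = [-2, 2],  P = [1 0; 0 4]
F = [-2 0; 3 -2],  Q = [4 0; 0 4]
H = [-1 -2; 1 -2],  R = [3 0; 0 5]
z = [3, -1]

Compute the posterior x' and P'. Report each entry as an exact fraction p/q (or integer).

x̄ = F·x = [4, -10]
P̄ = F·P·Fᵀ + Q = [8 -6; -6 29]
y = z − H·x̄ = [-13, -25]
S = H·P̄·Hᵀ + R = [103 108; 108 153]
K = P̄·Hᵀ·S⁻¹ = [-172/455 1628/4095; -116/455 -976/4095]
x' = x̄ + K·y = [-4196/4095, -2978/4095]
P' = (I − K·H)·P̄ = [6392/4095 -874/4095; -874/4095 2003/4095]

x' = [-4196/4095, -2978/4095]
P' = [6392/4095 -874/4095; -874/4095 2003/4095]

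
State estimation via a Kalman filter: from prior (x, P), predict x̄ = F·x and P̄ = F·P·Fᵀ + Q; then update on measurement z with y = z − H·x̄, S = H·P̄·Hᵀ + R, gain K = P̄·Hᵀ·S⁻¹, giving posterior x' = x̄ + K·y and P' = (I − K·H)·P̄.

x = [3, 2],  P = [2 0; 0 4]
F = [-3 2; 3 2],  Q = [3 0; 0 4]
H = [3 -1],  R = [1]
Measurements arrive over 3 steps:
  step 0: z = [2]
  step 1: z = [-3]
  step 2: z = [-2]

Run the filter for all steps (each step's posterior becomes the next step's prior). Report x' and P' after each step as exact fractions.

step 0: x' = [245/64, 153/16], P' = [1439/384 1051/96; 1051/96 791/24]
step 1: x' = [41229/4604, 137949/4604], P' = [76919/2302 460223/4604; 460223/4604 345326/1151]
step 2: x' = [397687/13716, 304088/3429], P' = [4121275/13716 24719899/27432; 24719899/27432 148326601/54864]

step 0: x̄ = F·x = [-5, 13]
step 0: P̄ = F·P·Fᵀ + Q = [37 -2; -2 38]
step 0: y = z − H·x̄ = [30]
step 0: S = H·P̄·Hᵀ + R = [384]
step 0: K = P̄·Hᵀ·S⁻¹ = [113/384; -11/96]
step 0: x' = x̄ + K·y = [245/64, 153/16]
step 0: P' = (I − K·H)·P̄ = [1439/384 1051/96; 1051/96 791/24]
step 1: x̄ = F·x = [489/64, 1959/64]
step 1: P̄ = F·P·Fᵀ + Q = [14279/384 37673/384; 37673/384 115559/384]
step 1: y = z − H·x̄ = [75/16]
step 1: S = H·P̄·Hᵀ + R = [1151/24]
step 1: K = P̄·Hᵀ·S⁻¹ = [1291/4604; -635/4604]
step 1: x' = x̄ + K·y = [41229/4604, 137949/4604]
step 1: P' = (I − K·H)·P̄ = [76919/2302 460223/4604; 460223/4604 345326/1151]
step 2: x̄ = F·x = [152211/4604, 399585/4604]
step 2: P̄ = F·P·Fᵀ + Q = [700447/2302 2070337/2302; 2070337/2302 6225425/2302]
step 2: y = z − H·x̄ = [-16564/1151]
step 2: S = H·P̄·Hᵀ + R = [54864/1151]
step 2: K = P̄·Hᵀ·S⁻¹ = [7751/27432; -7207/54864]
step 2: x' = x̄ + K·y = [397687/13716, 304088/3429]
step 2: P' = (I − K·H)·P̄ = [4121275/13716 24719899/27432; 24719899/27432 148326601/54864]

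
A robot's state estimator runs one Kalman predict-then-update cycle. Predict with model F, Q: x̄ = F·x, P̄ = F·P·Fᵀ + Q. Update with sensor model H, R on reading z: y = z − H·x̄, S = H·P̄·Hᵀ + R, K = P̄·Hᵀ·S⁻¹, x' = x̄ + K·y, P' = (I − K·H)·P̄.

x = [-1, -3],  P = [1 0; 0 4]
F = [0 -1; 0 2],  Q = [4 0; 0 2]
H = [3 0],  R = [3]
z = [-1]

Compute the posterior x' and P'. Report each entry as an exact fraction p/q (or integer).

x' = [-1/5, -14/5]
P' = [8/25 -8/25; -8/25 258/25]

x̄ = F·x = [3, -6]
P̄ = F·P·Fᵀ + Q = [8 -8; -8 18]
y = z − H·x̄ = [-10]
S = H·P̄·Hᵀ + R = [75]
K = P̄·Hᵀ·S⁻¹ = [8/25; -8/25]
x' = x̄ + K·y = [-1/5, -14/5]
P' = (I − K·H)·P̄ = [8/25 -8/25; -8/25 258/25]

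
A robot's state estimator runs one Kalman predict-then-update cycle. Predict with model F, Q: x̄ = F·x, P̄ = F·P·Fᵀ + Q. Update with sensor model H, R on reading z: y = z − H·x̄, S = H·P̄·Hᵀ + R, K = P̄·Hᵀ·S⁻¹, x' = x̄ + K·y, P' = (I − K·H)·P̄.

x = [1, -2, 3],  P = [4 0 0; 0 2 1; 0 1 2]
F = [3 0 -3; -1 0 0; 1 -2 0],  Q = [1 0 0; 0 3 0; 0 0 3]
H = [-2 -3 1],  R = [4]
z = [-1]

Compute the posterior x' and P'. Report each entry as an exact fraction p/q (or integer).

x̄ = F·x = [-6, -1, 5]
P̄ = F·P·Fᵀ + Q = [55 -12 18; -12 7 -4; 18 -4 15]
y = z − H·x̄ = [-21]
S = H·P̄·Hᵀ + R = [110]
K = P̄·Hᵀ·S⁻¹ = [-28/55; -1/110; -9/110]
x' = x̄ + K·y = [258/55, -89/110, 739/110]
P' = (I − K·H)·P̄ = [1457/55 -688/55 738/55; -688/55 769/110 -449/110; 738/55 -449/110 1569/110]

x' = [258/55, -89/110, 739/110]
P' = [1457/55 -688/55 738/55; -688/55 769/110 -449/110; 738/55 -449/110 1569/110]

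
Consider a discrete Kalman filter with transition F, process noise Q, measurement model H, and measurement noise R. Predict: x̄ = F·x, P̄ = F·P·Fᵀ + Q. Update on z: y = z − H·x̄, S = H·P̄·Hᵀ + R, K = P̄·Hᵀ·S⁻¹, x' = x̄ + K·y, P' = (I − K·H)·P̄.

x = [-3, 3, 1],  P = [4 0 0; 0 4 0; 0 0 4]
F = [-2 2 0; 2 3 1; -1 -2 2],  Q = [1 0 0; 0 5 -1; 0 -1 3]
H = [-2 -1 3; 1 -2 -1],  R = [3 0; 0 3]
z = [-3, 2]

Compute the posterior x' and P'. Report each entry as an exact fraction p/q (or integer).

x̄ = F·x = [12, 4, -1]
P̄ = F·P·Fᵀ + Q = [33 8 -8; 8 61 -25; -8 -25 39]
y = z − H·x̄ = [28, -3]
S = H·P̄·Hᵀ + R = [825 48; 48 203]
K = P̄·Hᵀ·S⁻¹ = [-21094/165171 8443/55057; -26584/165171 -22043/55057; 31930/165171 -1703/55057]
x' = x̄ + K·y = [1315433/165171, 114719/165171, 744196/165171]
P' = (I − K·H)·P̄ = [2750206/165171 369361/165171 1935497/165171; 369361/165171 149182/165171 269384/165171; 1935497/165171 269384/165171 1412056/165171]

x' = [1315433/165171, 114719/165171, 744196/165171]
P' = [2750206/165171 369361/165171 1935497/165171; 369361/165171 149182/165171 269384/165171; 1935497/165171 269384/165171 1412056/165171]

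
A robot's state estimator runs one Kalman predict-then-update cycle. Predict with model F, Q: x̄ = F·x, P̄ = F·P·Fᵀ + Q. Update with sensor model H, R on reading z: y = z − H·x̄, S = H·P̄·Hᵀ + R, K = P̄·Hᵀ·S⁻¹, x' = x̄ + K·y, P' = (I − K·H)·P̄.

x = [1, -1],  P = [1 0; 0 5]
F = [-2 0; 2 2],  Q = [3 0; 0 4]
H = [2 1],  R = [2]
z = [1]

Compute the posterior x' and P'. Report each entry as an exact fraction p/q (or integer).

x̄ = F·x = [-2, 0]
P̄ = F·P·Fᵀ + Q = [7 -4; -4 28]
y = z − H·x̄ = [5]
S = H·P̄·Hᵀ + R = [42]
K = P̄·Hᵀ·S⁻¹ = [5/21; 10/21]
x' = x̄ + K·y = [-17/21, 50/21]
P' = (I − K·H)·P̄ = [97/21 -184/21; -184/21 388/21]

x' = [-17/21, 50/21]
P' = [97/21 -184/21; -184/21 388/21]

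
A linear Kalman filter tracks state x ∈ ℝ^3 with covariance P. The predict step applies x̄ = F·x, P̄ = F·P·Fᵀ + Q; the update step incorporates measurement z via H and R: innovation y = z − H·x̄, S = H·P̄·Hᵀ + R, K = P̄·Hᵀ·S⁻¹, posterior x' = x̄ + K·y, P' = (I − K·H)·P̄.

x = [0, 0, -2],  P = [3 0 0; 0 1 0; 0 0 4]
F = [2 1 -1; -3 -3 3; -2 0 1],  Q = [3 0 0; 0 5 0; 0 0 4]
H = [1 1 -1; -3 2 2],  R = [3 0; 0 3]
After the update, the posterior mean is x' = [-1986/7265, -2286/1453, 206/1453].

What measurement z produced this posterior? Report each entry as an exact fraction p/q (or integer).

x̄ = F·x = [2, -6, -2]
P̄ = F·P·Fᵀ + Q = [20 -33 -16; -33 77 30; -16 30 20]
S = H·P̄·Hᵀ + R = [26 7; 7 1399]
K = P̄·Hᵀ·S⁻¹ = [5303/36325 -4129/36325; 3479/7265 1608/7265; -1886/7265 778/7265]
x' − x̄ = [-16516/7265, 6432/1453, 3112/1453] = K·y
y = (KᵀK)⁻¹·Kᵀ·(x' − x̄) = [0, 20]
z = y + H·x̄ = [0, 20] + [-2, -22] = [-2, -2]

z = [-2, -2]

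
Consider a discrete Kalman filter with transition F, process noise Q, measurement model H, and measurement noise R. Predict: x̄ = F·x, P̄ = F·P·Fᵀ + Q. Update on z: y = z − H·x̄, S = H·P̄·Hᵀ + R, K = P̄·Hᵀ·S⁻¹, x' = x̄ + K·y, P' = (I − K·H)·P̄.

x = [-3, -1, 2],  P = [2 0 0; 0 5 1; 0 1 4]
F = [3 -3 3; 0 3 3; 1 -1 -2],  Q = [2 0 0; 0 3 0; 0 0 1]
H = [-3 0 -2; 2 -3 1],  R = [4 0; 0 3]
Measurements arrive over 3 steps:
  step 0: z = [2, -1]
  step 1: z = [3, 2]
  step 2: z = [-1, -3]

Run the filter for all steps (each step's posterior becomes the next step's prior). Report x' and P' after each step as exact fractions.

step 0: x' = [754294/297661, 125859/297661, -1432950/297661], P' = [1001692/297661 278394/297661 -1263104/297661; 278394/297661 391695/595322 -280506/297661; -1263104/297661 -280506/297661 1829812/297661]
step 1: x' = [-1044041627/389222449, -2329642851/1309202783, 33317673603/14401230613], P' = [1696597604/389222449 42003678/35383859 -2229633556/389222449; 42003678/35383859 918368214/1309202783 -1763045223/1309202783; -2229633556/389222449 -1763045223/1309202783 119546804708/14401230613]
step 2: x' = [1809999715110773/431318623255037, 806851434576756/431318623255037, -2492788285489639/431318623255037], P' = [1954602620048868/431318623255037 534865092104598/431318623255037 -2570068761282756/431318623255037; 534865092104598/431318623255037 308829602593671/431318623255037 -612226841728197/431318623255037; -2570068761282756/431318623255037 -612226841728197/431318623255037 3711449914153596/431318623255037]

step 0: x̄ = F·x = [0, 3, -6]
step 0: P̄ = F·P·Fᵀ + Q = [83 -9 0; -9 102 -48; 0 -48 28]
step 0: y = z − H·x̄ = [-10, 14]
step 0: S = H·P̄·Hᵀ + R = [863 -923; -923 1677]
step 0: K = P̄·Hᵀ·S⁻¹ = [-9209/22897 -31634/297661; -10545/45794 -207507/595322; 2494/22897 48374/297661]
step 0: x' = x̄ + K·y = [754294/297661, 125859/297661, -1432950/297661]
step 0: P' = (I − K·H)·P̄ = [1001692/297661 278394/297661 -1263104/297661; 278394/297661 391695/595322 -280506/297661; -1263104/297661 -280506/297661 1829812/297661]
step 1: x̄ = F·x = [-2413545/297661, -3921273/297661, 268795/22897]
step 1: P̄ = F·P·Fᵀ + Q = [10287259/595322 11686581/595322 -939819/45794; 11686581/595322 28149621/595322 -1845537/45794; -939819/45794 -1845537/45794 1875085/45794]
step 1: y = z − H·x̄ = [91574/42523, -1405106/42523]
step 1: S = H·P̄·Hᵀ + R = [6551325/85046 -4551778/42523; -4551778/42523 19678573/42523]
step 1: K = P̄·Hᵀ·S⁻¹ = [-22518775/55603207 -963462/5054837; -40582779/187028969 -67137033/187028969; 299846975/2057318659 55127333/187028969]
step 1: x' = x̄ + K·y = [-1044041627/389222449, -2329642851/1309202783, 33317673603/14401230613]
step 1: P' = (I − K·H)·P̄ = [1696597604/389222449 42003678/35383859 -2229633556/389222449; 42003678/35383859 918368214/1309202783 -1763045223/1309202783; -2229633556/389222449 -1763045223/1309202783 119546804708/14401230613]
step 2: x̄ = F·x = [60942614295/14401230613, 23074806726/14401230613, -79638816044/14401230613]
step 2: P̄ = F·P·Fᵀ + Q = [317037219746/14401230613 396394287552/14401230613 -411916492461/14401230613; 396394287552/14401230613 860960433243/14401230613 -769248336111/14401230613; -411916492461/14401230613 -769248336111/14401230613 783685393731/14401230613]
step 2: y = z − H·x̄ = [9148980184/14401230613, -16225684207/14401230613]
step 2: S = H·P̄·Hᵀ + R = [1102683565558/14401230613 -1634120087409/14401230613; -1634120087409/14401230613 8054774459939/14401230613]
step 2: K = P̄·Hᵀ·S⁻¹ = [-180917584395273/431318623255037 -88486265832938/431318623255037; -95035398214350/431318623255037 -156328488433338/431318623255037; 71826613885269/431318623255037 135997638924225/431318623255037]
step 2: x' = x̄ + K·y = [1809999715110773/431318623255037, 806851434576756/431318623255037, -2492788285489639/431318623255037]
step 2: P' = (I − K·H)·P̄ = [1954602620048868/431318623255037 534865092104598/431318623255037 -2570068761282756/431318623255037; 534865092104598/431318623255037 308829602593671/431318623255037 -612226841728197/431318623255037; -2570068761282756/431318623255037 -612226841728197/431318623255037 3711449914153596/431318623255037]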